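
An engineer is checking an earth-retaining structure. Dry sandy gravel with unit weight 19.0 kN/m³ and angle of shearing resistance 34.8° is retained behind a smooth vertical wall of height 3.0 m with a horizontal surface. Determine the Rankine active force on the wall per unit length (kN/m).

K_a = tan²(45° − φ/2) = 0.2733.
P_a = ½ K_a γ H² = 0.5 × 0.2733 × 19.0 × 3.0² = 23.37 kN/m.

23.4 kN/m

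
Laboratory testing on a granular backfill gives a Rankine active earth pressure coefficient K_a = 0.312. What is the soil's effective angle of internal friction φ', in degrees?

K_a = tan²(45° − φ/2) ⇒ 45° − φ/2 = arctan(√0.312) = 29.19°.
φ = 2(45° − 29.19°) = 31.63°.

31.6°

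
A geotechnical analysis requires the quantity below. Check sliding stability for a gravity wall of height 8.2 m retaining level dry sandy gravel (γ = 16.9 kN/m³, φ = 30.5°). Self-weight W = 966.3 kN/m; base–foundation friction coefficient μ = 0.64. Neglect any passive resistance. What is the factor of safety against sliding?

K_a = tan²(45° − 30.5°/2) = 0.3267.
P_a = ½K_aγH² = 0.5×0.3267×16.9×8.2² = 185.6 kN/m, acting at H/3 = 2.733 m above the base.
FS_sliding = μW / P_a = 0.64×966.3 / 185.6 = 3.332.

3.33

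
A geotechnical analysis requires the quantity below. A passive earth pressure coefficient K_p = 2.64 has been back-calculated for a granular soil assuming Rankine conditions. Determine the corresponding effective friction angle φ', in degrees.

K_p = (1+sin φ)/(1−sin φ) ⇒ sin φ = (K_p − 1)/(K_p + 1) = 0.4505.
φ = arcsin(0.4505) = 26.78°.

26.8°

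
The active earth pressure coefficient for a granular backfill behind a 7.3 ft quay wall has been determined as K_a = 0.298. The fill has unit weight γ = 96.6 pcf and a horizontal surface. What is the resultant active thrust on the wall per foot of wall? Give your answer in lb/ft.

P = ½ K_a γ H² = 0.5 × 0.298 × 96.6 × 7.3² = 767.0 lb/ft.

767 lb/ft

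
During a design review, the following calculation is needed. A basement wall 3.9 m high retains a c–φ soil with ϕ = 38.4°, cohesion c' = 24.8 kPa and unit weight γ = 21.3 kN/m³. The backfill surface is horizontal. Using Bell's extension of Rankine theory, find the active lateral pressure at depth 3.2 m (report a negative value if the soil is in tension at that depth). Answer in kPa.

-8.05 kPa

K_a = (1 − sin φ)/(1 + sin φ) = 0.2337.
σ_a = K_a γ z − 2c√K_a = 0.2337×21.3×3.2 − 2×24.8×0.4834 = -8.049 kPa.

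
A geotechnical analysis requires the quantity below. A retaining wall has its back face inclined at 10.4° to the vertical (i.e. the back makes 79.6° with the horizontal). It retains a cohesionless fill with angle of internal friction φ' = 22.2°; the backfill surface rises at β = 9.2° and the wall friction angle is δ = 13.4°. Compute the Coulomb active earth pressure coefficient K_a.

K_a = sin²(α+φ) / [sin²α · sin(α−δ) · (1 + √{sin(φ+δ)sin(φ−β) / (sin(α−δ)sin(α+β))})²].
With α = 79.6°, φ = 22.2°, δ = 13.4°, β = 9.2°: K_a = 0.5698.

0.570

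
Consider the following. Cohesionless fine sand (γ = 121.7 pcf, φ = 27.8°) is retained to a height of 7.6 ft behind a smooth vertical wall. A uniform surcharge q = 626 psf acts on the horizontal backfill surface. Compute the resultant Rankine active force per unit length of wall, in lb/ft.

3010 lb/ft

K_a = tan²(45° − φ/2) = 0.3639.
Soil triangle: ½ K_a γ H² = 0.5×0.3639×121.7×7.6² = 1279 lb/ft.
Surcharge rectangle: K_a q H = 0.3639×626×7.6 = 1731 lb/ft.
Total = 1279 + 1731 = 3010 lb/ft.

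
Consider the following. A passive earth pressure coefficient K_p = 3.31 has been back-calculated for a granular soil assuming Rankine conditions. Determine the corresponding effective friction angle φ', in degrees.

K_p = (1+sin φ)/(1−sin φ) ⇒ sin φ = (K_p − 1)/(K_p + 1) = 0.5360.
φ = arcsin(0.5360) = 32.41°.

32.4°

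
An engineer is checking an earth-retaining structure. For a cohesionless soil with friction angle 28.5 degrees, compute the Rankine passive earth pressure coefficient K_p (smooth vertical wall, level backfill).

2.83

K_p = (1 + sin φ)/(1 − sin φ) = tan²(45° + 28.5°/2) = 2.825.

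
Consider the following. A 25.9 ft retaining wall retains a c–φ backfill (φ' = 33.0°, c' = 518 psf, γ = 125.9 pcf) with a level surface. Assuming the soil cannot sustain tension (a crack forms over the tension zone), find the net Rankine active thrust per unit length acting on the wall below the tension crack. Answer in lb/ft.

2140 lb/ft

K_a = 0.2948; √K_a = 0.5430.
Tension-crack depth z_c = 2c/(γ√K_a) = 2×518/(125.9×0.5430) = 15.16 ft.
σ_a at base = K_a γ H − 2c√K_a = 0.2948×125.9×25.9 − 2×518×0.5430 = 398.8 psf.
P_a = ½ × 398.8 × (H − z_c) = 0.5×398.8×10.74 = 2142 lb/ft.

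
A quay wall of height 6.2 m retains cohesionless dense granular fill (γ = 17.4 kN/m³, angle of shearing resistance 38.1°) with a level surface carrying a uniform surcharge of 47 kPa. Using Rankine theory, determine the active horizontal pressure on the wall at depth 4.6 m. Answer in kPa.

30.1 kPa

K_a = (1 − sin φ)/(1 + sin φ) = 0.2368.
σ_v = γz + q = 17.4 × 4.6 + 47 = 127.0 kPa.
σ_h = K_a σ_v = 0.2368 × 127.0 = 30.09 kPa.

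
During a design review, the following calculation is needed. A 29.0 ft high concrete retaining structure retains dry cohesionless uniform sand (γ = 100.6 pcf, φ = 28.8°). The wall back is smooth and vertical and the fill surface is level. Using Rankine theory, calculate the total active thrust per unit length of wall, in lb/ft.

K_a = tan²(45° − φ/2) = 0.3498.
P_a = ½ K_a γ H² = 0.5 × 0.3498 × 100.6 × 29.0² = 14800 lb/ft.

14800 lb/ft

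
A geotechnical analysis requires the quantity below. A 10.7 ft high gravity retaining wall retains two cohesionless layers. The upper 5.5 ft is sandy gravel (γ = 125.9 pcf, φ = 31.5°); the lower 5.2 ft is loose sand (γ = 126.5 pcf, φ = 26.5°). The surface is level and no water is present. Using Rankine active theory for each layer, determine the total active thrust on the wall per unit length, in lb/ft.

K_a1 = tan²(45°−31.5°/2) = 0.3136; K_a2 = tan²(45°−26.5°/2) = 0.3829.
Layer 1: σ at base = K_a1 γ₁ h₁ = 217.2 psf; P₁ = ½×217.2×5.5 = 597.2.
Layer 2: σ_v at top = γ₁h₁ = 692.5; σ_h top = K_a2×692.5 = 265.2; σ_h base = K_a2×(692.5+126.5×5.2) = 517.1.
P₂ = ½(265.2+517.1)×5.2 = 2034. Total P_a = 597.2+2034 = 2631 lb/ft.

2630 lb/ft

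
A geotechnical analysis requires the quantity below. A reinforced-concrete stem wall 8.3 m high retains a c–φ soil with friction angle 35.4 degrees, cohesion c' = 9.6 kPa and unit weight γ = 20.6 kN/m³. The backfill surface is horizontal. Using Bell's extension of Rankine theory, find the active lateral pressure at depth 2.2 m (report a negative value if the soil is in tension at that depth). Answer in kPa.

K_a = (1 − sin φ)/(1 + sin φ) = 0.2664.
σ_a = K_a γ z − 2c√K_a = 0.2664×20.6×2.2 − 2×9.6×0.5161 = 2.163 kPa.

2.16 kPa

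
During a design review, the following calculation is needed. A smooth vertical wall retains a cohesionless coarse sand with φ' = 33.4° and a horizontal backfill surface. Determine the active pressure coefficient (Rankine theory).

0.290

K_a = tan²(45° − φ/2) = tan²(28.30°) = 0.2899.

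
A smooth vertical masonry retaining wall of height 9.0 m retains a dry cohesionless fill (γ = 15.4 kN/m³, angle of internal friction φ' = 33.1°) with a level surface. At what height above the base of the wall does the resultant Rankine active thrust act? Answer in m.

K_a = 0.2936.
The pressure distribution is triangular, so the resultant acts at H/3 above the base = 9.0/3 = 3.000 m.

3.00 m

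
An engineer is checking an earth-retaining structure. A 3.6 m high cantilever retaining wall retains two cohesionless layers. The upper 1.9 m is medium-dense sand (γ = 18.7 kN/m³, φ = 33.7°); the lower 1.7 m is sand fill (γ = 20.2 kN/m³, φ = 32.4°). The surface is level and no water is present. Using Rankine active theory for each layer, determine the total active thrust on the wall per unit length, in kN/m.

K_a1 = tan²(45°−33.7°/2) = 0.2863; K_a2 = tan²(45°−32.4°/2) = 0.3022.
Layer 1: σ at base = K_a1 γ₁ h₁ = 10.17 kPa; P₁ = ½×10.17×1.9 = 9.664.
Layer 2: σ_v at top = γ₁h₁ = 35.53; σ_h top = K_a2×35.53 = 10.74; σ_h base = K_a2×(35.53+20.2×1.7) = 21.12.
P₂ = ½(10.74+21.12)×1.7 = 27.08. Total P_a = 9.664+27.08 = 36.74 kN/m.

36.7 kN/m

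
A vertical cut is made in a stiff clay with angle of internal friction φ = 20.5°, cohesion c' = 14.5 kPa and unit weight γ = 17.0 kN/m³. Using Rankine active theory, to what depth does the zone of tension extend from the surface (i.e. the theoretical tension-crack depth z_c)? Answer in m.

2.46 m

K_a = tan²(45° − 20.5°/2) = 0.4813; √K_a = 0.6937.
The active pressure is zero where K_a γ z = 2c√K_a, so z_c = 2c/(γ√K_a) = 2×14.5/(17.0×0.6937) = 2.459 m.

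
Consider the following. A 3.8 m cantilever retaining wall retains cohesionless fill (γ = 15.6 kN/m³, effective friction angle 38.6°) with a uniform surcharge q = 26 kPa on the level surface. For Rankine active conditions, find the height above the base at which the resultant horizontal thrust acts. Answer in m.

1.56 m

K_a = 0.2316.
Triangular part P₁ = ½K_aγH² = 26.09 at H/3 = 1.267 m; rectangular part P₂ = K_a q H = 22.88 at H/2 = 1.900 m.
ȳ = (P₁·1.267 + P₂·1.900)/(P₁+P₂) = 1.563 m.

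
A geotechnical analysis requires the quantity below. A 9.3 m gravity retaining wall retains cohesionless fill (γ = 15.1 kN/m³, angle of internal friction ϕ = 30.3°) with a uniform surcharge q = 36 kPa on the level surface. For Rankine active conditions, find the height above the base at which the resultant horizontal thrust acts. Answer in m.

K_a = 0.3293.
Triangular part P₁ = ½K_aγH² = 215.0 at H/3 = 3.100 m; rectangular part P₂ = K_a q H = 110.3 at H/2 = 4.650 m.
ȳ = (P₁·3.100 + P₂·4.650)/(P₁+P₂) = 3.625 m.

3.63 m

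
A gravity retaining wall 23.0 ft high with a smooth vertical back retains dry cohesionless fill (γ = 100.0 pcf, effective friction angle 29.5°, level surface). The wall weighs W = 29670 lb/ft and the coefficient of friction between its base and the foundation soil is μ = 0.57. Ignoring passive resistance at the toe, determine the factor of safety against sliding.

K_a = tan²(45° − 29.5°/2) = 0.3401.
P_a = ½K_aγH² = 0.5×0.3401×100.0×23.0² = 8996 lb/ft, acting at H/3 = 7.667 ft above the base.
FS_sliding = μW / P_a = 0.57×29670 / 8996 = 1.880.

1.88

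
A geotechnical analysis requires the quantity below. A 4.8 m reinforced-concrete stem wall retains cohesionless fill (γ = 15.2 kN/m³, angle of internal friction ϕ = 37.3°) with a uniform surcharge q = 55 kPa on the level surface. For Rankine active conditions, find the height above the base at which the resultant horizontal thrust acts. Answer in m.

2.08 m

K_a = 0.2453.
Triangular part P₁ = ½K_aγH² = 42.96 at H/3 = 1.600 m; rectangular part P₂ = K_a q H = 64.77 at H/2 = 2.400 m.
ȳ = (P₁·1.600 + P₂·2.400)/(P₁+P₂) = 2.081 m.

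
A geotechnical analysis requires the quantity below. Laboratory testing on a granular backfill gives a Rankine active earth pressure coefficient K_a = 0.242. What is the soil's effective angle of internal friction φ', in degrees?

K_a = tan²(45° − φ/2) ⇒ 45° − φ/2 = arctan(√0.242) = 26.19°.
φ = 2(45° − 26.19°) = 37.61°.

37.6°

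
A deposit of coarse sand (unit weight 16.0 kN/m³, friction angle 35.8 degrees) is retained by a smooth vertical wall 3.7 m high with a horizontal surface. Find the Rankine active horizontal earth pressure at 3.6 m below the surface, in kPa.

15.1 kPa

K_a = (1 − sin φ)/(1 + sin φ) = 0.2619.
σ_h = K_a γ z = 0.2619 × 16.0 × 3.6 = 15.08 kPa.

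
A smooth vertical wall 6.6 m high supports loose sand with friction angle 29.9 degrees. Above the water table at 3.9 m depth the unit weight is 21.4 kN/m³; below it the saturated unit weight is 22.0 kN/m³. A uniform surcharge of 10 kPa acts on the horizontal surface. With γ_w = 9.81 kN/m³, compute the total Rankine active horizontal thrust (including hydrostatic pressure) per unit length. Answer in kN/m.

K_a = tan²(45° − φ/2) = 0.3347.
γ' = 22.0 − 9.81 = 12.19 kN/m³. h₂ = H − d_w = 2.7 m.
σ'_h: at surface K_a·q = 3.347; at WT K_a(q+γd_w) = 31.28; at base K_a(q+γd_w+γ'h₂) = 42.29 kPa.
P₁ = ½(3.347+31.28)×3.9 = 67.52; P₂ = ½(31.28+42.29)×2.7 = 99.32; P_w = ½γ_w h₂² = 35.76.
Total = 67.52+99.32+35.76 = 202.6 kN/m.

203 kN/m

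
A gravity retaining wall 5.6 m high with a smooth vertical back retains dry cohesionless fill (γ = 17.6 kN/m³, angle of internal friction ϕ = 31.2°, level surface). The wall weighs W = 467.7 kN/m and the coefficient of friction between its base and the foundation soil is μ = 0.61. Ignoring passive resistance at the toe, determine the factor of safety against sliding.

3.26

K_a = tan²(45° − 31.2°/2) = 0.3175.
P_a = ½K_aγH² = 0.5×0.3175×17.6×5.6² = 87.62 kN/m, acting at H/3 = 1.867 m above the base.
FS_sliding = μW / P_a = 0.61×467.7 / 87.62 = 3.256.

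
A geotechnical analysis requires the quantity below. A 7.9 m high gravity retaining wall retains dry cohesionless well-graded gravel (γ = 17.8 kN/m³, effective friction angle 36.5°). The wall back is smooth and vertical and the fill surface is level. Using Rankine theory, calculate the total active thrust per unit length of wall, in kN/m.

K_a = tan²(45° − φ/2) = 0.2541.
P_a = ½ K_a γ H² = 0.5 × 0.2541 × 17.8 × 7.9² = 141.1 kN/m.

141 kN/m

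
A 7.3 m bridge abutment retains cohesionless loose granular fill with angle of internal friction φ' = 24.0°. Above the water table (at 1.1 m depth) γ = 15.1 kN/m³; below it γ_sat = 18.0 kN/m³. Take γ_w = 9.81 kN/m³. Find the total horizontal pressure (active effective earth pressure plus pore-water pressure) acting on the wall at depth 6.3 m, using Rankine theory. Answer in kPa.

K_a = (1 − sin φ)/(1 + sin φ) = 0.4217.
γ' = 18.0 − 9.81 = 8.190 kN/m³.
Effective vertical stress at 6.3 m: σ'_v = 15.1×1.1 + 8.190×5.20 = 59.20 kPa.
σ'_h = K_a σ'_v = 0.4217 × 59.20 = 24.97 kPa; u = γ_w × 5.20 = 51.01 kPa.
Total σ_h = 24.97 + 51.01 = 75.98 kPa.

76.0 kPa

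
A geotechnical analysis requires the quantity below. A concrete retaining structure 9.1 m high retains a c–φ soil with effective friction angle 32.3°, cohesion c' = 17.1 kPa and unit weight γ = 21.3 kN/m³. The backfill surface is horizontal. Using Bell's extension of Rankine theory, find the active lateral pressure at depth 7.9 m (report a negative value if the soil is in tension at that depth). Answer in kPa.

K_a = (1 − sin φ)/(1 + sin φ) = 0.3035.
σ_a = K_a γ z − 2c√K_a = 0.3035×21.3×7.9 − 2×17.1×0.5509 = 32.23 kPa.

32.2 kPa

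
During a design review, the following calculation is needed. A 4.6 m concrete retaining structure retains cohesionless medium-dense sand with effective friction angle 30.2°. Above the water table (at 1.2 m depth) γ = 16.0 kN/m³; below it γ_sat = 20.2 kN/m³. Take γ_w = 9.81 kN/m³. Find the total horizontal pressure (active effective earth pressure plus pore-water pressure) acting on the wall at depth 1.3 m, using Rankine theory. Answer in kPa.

K_a = (1 − sin φ)/(1 + sin φ) = 0.3307.
γ' = 20.2 − 9.81 = 10.39 kN/m³.
Effective vertical stress at 1.3 m: σ'_v = 16.0×1.2 + 10.39×0.100 = 20.24 kPa.
σ'_h = K_a σ'_v = 0.3307 × 20.24 = 6.692 kPa; u = γ_w × 0.100 = 0.9810 kPa.
Total σ_h = 6.692 + 0.9810 = 7.673 kPa.

7.67 kPa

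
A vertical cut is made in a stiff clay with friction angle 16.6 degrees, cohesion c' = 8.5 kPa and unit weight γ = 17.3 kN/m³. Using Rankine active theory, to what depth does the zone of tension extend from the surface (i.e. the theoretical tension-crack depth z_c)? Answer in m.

K_a = tan²(45° − 16.6°/2) = 0.5556; √K_a = 0.7454.
The active pressure is zero where K_a γ z = 2c√K_a, so z_c = 2c/(γ√K_a) = 2×8.5/(17.3×0.7454) = 1.318 m.

1.32 m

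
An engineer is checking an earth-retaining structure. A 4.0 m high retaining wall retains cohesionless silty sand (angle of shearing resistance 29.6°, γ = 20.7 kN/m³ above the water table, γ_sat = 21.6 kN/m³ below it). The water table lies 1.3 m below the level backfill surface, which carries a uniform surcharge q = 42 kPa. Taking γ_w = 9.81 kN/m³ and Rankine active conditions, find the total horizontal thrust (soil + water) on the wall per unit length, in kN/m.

K_a = tan²(45° − φ/2) = 0.3387.
γ' = 21.6 − 9.81 = 11.79 kN/m³. h₂ = H − d_w = 2.7 m.
σ'_h: at surface K_a·q = 14.23; at WT K_a(q+γd_w) = 23.34; at base K_a(q+γd_w+γ'h₂) = 34.13 kPa.
P₁ = ½(14.23+23.34)×1.3 = 24.42; P₂ = ½(23.34+34.13)×2.7 = 77.58; P_w = ½γ_w h₂² = 35.76.
Total = 24.42+77.58+35.76 = 137.8 kN/m.

138 kN/m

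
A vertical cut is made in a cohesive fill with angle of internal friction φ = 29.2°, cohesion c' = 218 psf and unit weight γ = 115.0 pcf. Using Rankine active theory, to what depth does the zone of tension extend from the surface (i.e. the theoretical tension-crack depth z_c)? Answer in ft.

6.46 ft

K_a = tan²(45° − 29.2°/2) = 0.3442; √K_a = 0.5867.
The active pressure is zero where K_a γ z = 2c√K_a, so z_c = 2c/(γ√K_a) = 2×218/(115.0×0.5867) = 6.462 ft.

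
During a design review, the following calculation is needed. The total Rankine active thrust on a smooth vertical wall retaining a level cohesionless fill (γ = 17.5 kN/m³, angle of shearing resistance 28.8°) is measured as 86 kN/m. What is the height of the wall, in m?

5.30 m

K_a = 0.3498. P_a = ½ K_a γ H² ⇒ H = √(2P_a/(K_a γ)).
H = √(2×86/(0.3498×17.5)) = 5.301 m.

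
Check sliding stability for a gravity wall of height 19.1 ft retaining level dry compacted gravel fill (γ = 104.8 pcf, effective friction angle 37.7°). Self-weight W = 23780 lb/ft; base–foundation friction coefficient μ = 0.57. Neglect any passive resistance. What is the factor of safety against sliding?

K_a = tan²(45° − 37.7°/2) = 0.2411.
P_a = ½K_aγH² = 0.5×0.2411×104.8×19.1² = 4608 lb/ft, acting at H/3 = 6.367 ft above the base.
FS_sliding = μW / P_a = 0.57×23780 / 4608 = 2.941.

2.94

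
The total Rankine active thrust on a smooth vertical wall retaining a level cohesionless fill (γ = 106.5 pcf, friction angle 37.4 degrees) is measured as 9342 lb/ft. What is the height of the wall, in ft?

K_a = 0.2443. P_a = ½ K_a γ H² ⇒ H = √(2P_a/(K_a γ)).
H = √(2×9342/(0.2443×106.5)) = 26.80 ft.

26.8 ft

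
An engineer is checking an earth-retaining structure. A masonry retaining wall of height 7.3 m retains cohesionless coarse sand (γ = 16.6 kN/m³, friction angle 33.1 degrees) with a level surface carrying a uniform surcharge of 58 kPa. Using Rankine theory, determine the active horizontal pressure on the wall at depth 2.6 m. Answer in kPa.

K_a = (1 − sin φ)/(1 + sin φ) = 0.2936.
σ_v = γz + q = 16.6 × 2.6 + 58 = 101.2 kPa.
σ_h = K_a σ_v = 0.2936 × 101.2 = 29.70 kPa.

29.7 kPa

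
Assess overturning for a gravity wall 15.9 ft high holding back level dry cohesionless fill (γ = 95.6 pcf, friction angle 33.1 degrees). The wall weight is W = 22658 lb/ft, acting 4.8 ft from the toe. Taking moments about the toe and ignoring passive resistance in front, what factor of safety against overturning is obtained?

K_a = tan²(45° − 33.1°/2) = 0.2936.
P_a = ½K_aγH² = 0.5×0.2936×95.6×15.9² = 3548 lb/ft, acting at H/3 = 5.300 ft above the base.
Overturning moment M_o = P_a × H/3 = 3548 × 5.300 = 18800.
Resisting moment M_r = W × 4.8 = 22658 × 4.8 = 108800.
FS_overturning = M_r/M_o = 108800/18800 = 5.784.

5.78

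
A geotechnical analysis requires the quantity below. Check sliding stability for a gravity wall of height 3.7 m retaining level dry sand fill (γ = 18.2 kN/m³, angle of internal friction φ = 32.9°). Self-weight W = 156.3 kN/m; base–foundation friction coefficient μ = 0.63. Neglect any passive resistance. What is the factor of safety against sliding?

K_a = tan²(45° − 32.9°/2) = 0.2960.
P_a = ½K_aγH² = 0.5×0.2960×18.2×3.7² = 36.88 kN/m, acting at H/3 = 1.233 m above the base.
FS_sliding = μW / P_a = 0.63×156.3 / 36.88 = 2.670.

2.67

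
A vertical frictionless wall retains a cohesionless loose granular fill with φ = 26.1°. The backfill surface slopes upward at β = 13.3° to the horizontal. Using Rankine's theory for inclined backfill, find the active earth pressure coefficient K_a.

0.432

K_a = cos β · (cos β − √(cos²β − cos²φ)) / (cos β + √(cos²β − cos²φ)).
cos β = 0.9732, cos φ = 0.8980, √(cos²β − cos²φ) = 0.3750.
K_a = 0.9732 × (0.9732 − 0.3750)/(0.9732 + 0.3750) = 0.4318.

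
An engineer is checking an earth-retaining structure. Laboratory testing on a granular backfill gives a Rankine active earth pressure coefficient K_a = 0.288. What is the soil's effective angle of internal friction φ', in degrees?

K_a = tan²(45° − φ/2) ⇒ 45° − φ/2 = arctan(√0.288) = 28.22°.
φ = 2(45° − 28.22°) = 33.56°.

33.6°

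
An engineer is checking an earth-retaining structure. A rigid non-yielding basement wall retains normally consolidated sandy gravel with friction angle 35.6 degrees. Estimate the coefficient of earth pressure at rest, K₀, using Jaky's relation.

0.418

K₀ = 1 − sin φ' = 1 − sin 35.6° = 0.4179.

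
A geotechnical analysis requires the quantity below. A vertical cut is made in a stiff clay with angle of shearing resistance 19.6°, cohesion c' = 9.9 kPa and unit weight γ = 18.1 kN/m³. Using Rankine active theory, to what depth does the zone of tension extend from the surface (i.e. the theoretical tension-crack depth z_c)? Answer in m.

K_a = tan²(45° − 19.6°/2) = 0.4976; √K_a = 0.7054.
The active pressure is zero where K_a γ z = 2c√K_a, so z_c = 2c/(γ√K_a) = 2×9.9/(18.1×0.7054) = 1.551 m.

1.55 m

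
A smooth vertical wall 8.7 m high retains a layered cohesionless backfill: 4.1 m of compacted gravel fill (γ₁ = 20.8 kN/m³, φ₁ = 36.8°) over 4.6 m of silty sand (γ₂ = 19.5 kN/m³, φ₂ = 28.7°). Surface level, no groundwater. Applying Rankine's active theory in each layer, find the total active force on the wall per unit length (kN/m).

254 kN/m

K_a1 = tan²(45°−36.8°/2) = 0.2508; K_a2 = tan²(45°−28.7°/2) = 0.3511.
Layer 1: σ at base = K_a1 γ₁ h₁ = 21.39 kPa; P₁ = ½×21.39×4.1 = 43.84.
Layer 2: σ_v at top = γ₁h₁ = 85.28; σ_h top = K_a2×85.28 = 29.95; σ_h base = K_a2×(85.28+19.5×4.6) = 61.44.
P₂ = ½(29.95+61.44)×4.6 = 210.2. Total P_a = 43.84+210.2 = 254.0 kN/m.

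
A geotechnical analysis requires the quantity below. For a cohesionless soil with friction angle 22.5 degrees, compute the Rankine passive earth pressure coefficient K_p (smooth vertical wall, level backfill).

2.24

K_p = (1 + sin φ)/(1 − sin φ) = tan²(45° + 22.5°/2) = 2.240.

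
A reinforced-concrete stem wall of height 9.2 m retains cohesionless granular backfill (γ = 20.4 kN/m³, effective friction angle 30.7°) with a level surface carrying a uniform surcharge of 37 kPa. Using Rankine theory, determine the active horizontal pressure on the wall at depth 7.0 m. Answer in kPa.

58.3 kPa

K_a = (1 − sin φ)/(1 + sin φ) = 0.3240.
σ_v = γz + q = 20.4 × 7.0 + 37 = 179.8 kPa.
σ_h = K_a σ_v = 0.3240 × 179.8 = 58.26 kPa.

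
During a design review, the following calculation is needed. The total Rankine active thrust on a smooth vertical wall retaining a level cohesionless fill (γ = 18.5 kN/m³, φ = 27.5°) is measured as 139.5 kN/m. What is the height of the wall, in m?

6.40 m

K_a = 0.3682. P_a = ½ K_a γ H² ⇒ H = √(2P_a/(K_a γ)).
H = √(2×139.5/(0.3682×18.5)) = 6.400 m.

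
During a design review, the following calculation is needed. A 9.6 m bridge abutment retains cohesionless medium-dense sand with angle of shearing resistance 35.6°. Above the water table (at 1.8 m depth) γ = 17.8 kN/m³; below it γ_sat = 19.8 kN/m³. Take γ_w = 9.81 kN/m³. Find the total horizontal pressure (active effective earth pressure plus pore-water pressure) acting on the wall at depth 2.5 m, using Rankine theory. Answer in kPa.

17.2 kPa

K_a = (1 − sin φ)/(1 + sin φ) = 0.2641.
γ' = 19.8 − 9.81 = 9.990 kN/m³.
Effective vertical stress at 2.5 m: σ'_v = 17.8×1.8 + 9.990×0.700 = 39.03 kPa.
σ'_h = K_a σ'_v = 0.2641 × 39.03 = 10.31 kPa; u = γ_w × 0.700 = 6.867 kPa.
Total σ_h = 10.31 + 6.867 = 17.18 kPa.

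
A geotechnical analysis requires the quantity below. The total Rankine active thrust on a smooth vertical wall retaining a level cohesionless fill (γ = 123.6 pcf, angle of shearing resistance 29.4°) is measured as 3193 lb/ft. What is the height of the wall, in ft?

K_a = 0.3415. P_a = ½ K_a γ H² ⇒ H = √(2P_a/(K_a γ)).
H = √(2×3193/(0.3415×123.6)) = 12.30 ft.

12.3 ft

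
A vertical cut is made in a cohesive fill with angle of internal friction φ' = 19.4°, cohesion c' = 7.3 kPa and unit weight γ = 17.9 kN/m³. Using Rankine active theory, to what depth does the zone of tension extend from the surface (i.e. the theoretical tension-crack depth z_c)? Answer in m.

1.15 m

K_a = tan²(45° − 19.4°/2) = 0.5013; √K_a = 0.7080.
The active pressure is zero where K_a γ z = 2c√K_a, so z_c = 2c/(γ√K_a) = 2×7.3/(17.9×0.7080) = 1.152 m.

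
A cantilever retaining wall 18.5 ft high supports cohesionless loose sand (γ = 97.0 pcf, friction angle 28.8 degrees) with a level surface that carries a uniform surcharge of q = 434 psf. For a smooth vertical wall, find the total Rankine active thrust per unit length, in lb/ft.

8610 lb/ft

K_a = tan²(45° − φ/2) = 0.3498.
Soil triangle: ½ K_a γ H² = 0.5×0.3498×97.0×18.5² = 5806 lb/ft.
Surcharge rectangle: K_a q H = 0.3498×434×18.5 = 2808 lb/ft.
Total = 5806 + 2808 = 8614 lb/ft.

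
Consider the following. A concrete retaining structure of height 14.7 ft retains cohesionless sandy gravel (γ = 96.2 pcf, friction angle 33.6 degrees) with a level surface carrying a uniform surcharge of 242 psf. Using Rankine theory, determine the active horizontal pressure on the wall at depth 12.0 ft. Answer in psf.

401 psf

K_a = (1 − sin φ)/(1 + sin φ) = 0.2875.
σ_v = γz + q = 96.2 × 12.0 + 242 = 1396 psf.
σ_h = K_a σ_v = 0.2875 × 1396 = 401.5 psf.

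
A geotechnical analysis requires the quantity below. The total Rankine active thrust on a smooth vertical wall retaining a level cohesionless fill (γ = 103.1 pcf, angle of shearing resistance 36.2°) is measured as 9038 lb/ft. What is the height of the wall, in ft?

26.1 ft

K_a = 0.2574. P_a = ½ K_a γ H² ⇒ H = √(2P_a/(K_a γ)).
H = √(2×9038/(0.2574×103.1)) = 26.10 ft.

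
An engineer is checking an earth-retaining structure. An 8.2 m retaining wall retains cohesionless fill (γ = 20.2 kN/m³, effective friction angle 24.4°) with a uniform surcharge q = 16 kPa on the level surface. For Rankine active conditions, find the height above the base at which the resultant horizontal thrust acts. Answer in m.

K_a = 0.4153.
Triangular part P₁ = ½K_aγH² = 282.1 at H/3 = 2.733 m; rectangular part P₂ = K_a q H = 54.49 at H/2 = 4.100 m.
ȳ = (P₁·2.733 + P₂·4.100)/(P₁+P₂) = 2.955 m.

2.95 m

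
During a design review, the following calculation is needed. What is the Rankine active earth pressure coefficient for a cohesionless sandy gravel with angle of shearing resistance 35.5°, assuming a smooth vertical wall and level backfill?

0.265

K_a = tan²(45° − φ/2) = tan²(27.25°) = 0.2653.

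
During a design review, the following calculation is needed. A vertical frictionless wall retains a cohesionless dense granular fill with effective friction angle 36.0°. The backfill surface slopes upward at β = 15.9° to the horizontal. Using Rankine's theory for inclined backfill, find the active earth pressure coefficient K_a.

0.287

K_a = cos β · (cos β − √(cos²β − cos²φ)) / (cos β + √(cos²β − cos²φ)).
cos β = 0.9617, cos φ = 0.8090, √(cos²β − cos²φ) = 0.5200.
K_a = 0.9617 × (0.9617 − 0.5200)/(0.9617 + 0.5200) = 0.2867.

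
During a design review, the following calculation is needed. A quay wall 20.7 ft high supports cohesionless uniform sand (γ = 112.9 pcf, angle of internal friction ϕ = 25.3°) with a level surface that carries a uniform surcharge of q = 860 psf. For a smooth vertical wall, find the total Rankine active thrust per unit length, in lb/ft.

K_a = tan²(45° − φ/2) = 0.4012.
Soil triangle: ½ K_a γ H² = 0.5×0.4012×112.9×20.7² = 9704 lb/ft.
Surcharge rectangle: K_a q H = 0.4012×860×20.7 = 7142 lb/ft.
Total = 9704 + 7142 = 16850 lb/ft.

16800 lb/ft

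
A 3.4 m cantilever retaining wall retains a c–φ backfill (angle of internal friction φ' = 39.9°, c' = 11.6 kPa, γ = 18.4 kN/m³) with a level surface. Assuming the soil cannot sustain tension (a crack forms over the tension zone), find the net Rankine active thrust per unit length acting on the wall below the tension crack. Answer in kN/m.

0.991 kN/m

K_a = 0.2184; √K_a = 0.4674.
Tension-crack depth z_c = 2c/(γ√K_a) = 2×11.6/(18.4×0.4674) = 2.698 m.
σ_a at base = K_a γ H − 2c√K_a = 0.2184×18.4×3.4 − 2×11.6×0.4674 = 2.822 kPa.
P_a = ½ × 2.822 × (H − z_c) = 0.5×2.822×0.7022 = 0.9909 kN/m.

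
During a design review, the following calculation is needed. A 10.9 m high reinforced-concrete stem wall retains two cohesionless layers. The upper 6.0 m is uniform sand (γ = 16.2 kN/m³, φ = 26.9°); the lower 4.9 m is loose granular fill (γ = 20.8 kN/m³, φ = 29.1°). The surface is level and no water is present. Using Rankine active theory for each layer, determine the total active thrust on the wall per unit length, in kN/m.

361 kN/m

K_a1 = tan²(45°−26.9°/2) = 0.3770; K_a2 = tan²(45°−29.1°/2) = 0.3456.
Layer 1: σ at base = K_a1 γ₁ h₁ = 36.64 kPa; P₁ = ½×36.64×6.0 = 109.9.
Layer 2: σ_v at top = γ₁h₁ = 97.20; σ_h top = K_a2×97.20 = 33.59; σ_h base = K_a2×(97.20+20.8×4.9) = 68.81.
P₂ = ½(33.59+68.81)×4.9 = 250.9. Total P_a = 109.9+250.9 = 360.8 kN/m.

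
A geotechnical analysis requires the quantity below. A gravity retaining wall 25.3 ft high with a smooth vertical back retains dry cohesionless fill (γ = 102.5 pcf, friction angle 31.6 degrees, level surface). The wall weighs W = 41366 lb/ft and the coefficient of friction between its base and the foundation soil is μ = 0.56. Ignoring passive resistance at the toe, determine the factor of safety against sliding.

2.26

K_a = tan²(45° − 31.6°/2) = 0.3123.
P_a = ½K_aγH² = 0.5×0.3123×102.5×25.3² = 10250 lb/ft, acting at H/3 = 8.433 ft above the base.
FS_sliding = μW / P_a = 0.56×41366 / 10250 = 2.261.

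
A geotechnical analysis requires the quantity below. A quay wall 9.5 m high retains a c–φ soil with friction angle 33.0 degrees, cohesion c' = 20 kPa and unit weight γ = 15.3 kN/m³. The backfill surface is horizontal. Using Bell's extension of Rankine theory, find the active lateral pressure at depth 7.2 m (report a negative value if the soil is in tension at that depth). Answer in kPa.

K_a = (1 − sin φ)/(1 + sin φ) = 0.2948.
σ_a = K_a γ z − 2c√K_a = 0.2948×15.3×7.2 − 2×20×0.5430 = 10.76 kPa.

10.8 kPa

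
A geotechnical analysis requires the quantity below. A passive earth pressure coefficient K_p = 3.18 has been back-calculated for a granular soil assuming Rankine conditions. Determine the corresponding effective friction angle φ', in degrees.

31.4°

K_p = (1+sin φ)/(1−sin φ) ⇒ sin φ = (K_p − 1)/(K_p + 1) = 0.5215.
φ = arcsin(0.5215) = 31.44°.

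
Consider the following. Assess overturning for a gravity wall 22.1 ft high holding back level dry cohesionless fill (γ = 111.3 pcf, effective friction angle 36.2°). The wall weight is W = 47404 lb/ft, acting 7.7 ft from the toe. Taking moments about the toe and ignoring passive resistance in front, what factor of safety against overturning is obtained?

K_a = tan²(45° − 36.2°/2) = 0.2574.
P_a = ½K_aγH² = 0.5×0.2574×111.3×22.1² = 6996 lb/ft, acting at H/3 = 7.367 ft above the base.
Overturning moment M_o = P_a × H/3 = 6996 × 7.367 = 51530.
Resisting moment M_r = W × 7.7 = 47404 × 7.7 = 365000.
FS_overturning = M_r/M_o = 365000/51530 = 7.083.

7.08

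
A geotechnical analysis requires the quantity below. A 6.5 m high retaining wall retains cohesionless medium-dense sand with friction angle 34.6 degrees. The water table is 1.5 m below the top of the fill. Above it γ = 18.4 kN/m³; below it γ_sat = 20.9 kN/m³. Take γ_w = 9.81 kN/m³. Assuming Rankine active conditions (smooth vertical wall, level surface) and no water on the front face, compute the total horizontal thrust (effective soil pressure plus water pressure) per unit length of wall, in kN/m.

205 kN/m

K_a = tan²(45° − φ/2) = 0.2756.
γ' = 20.9 − 9.81 = 11.09 kN/m³. Depth below WT = 5.0 m.
σ'_h at WT = K_a γ d_w = 7.608 kPa; at base = 7.608 + K_a γ' × 5.0 = 22.89 kPa.
P₁ (0–1.5 m) = ½×7.608×1.5 = 5.706. P₂ (1.5–6.5 m) = ½(7.608+22.89)×5.0 = 76.25.
P_w = ½ γ_w h₂² = 0.5×9.81×5.0² = 122.6. Total = 5.706+76.25+122.6 = 204.6 kN/m.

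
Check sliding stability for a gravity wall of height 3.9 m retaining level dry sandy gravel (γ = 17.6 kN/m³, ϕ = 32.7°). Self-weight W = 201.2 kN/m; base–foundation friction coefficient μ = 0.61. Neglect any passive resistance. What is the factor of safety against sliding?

3.07

K_a = tan²(45° − 32.7°/2) = 0.2985.
P_a = ½K_aγH² = 0.5×0.2985×17.6×3.9² = 39.95 kN/m, acting at H/3 = 1.300 m above the base.
FS_sliding = μW / P_a = 0.61×201.2 / 39.95 = 3.072.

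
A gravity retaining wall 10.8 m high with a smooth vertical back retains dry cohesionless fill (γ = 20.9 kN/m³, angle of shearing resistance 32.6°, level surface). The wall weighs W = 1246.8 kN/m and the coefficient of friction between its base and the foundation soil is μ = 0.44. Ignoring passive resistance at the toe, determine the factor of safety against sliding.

K_a = tan²(45° − 32.6°/2) = 0.2997.
P_a = ½K_aγH² = 0.5×0.2997×20.9×10.8² = 365.3 kN/m, acting at H/3 = 3.600 m above the base.
FS_sliding = μW / P_a = 0.44×1246.8 / 365.3 = 1.502.

1.50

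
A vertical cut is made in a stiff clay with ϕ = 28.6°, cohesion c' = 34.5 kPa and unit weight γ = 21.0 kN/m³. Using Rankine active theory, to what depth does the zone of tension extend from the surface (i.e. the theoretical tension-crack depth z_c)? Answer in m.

K_a = tan²(45° − 28.6°/2) = 0.3525; √K_a = 0.5938.
The active pressure is zero where K_a γ z = 2c√K_a, so z_c = 2c/(γ√K_a) = 2×34.5/(21.0×0.5938) = 5.534 m.

5.53 m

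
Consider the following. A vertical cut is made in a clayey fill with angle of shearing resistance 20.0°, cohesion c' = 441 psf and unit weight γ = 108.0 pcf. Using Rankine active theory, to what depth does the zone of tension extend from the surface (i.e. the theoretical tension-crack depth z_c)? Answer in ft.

K_a = tan²(45° − 20.0°/2) = 0.4903; √K_a = 0.7002.
The active pressure is zero where K_a γ z = 2c√K_a, so z_c = 2c/(γ√K_a) = 2×441/(108.0×0.7002) = 11.66 ft.

11.7 ft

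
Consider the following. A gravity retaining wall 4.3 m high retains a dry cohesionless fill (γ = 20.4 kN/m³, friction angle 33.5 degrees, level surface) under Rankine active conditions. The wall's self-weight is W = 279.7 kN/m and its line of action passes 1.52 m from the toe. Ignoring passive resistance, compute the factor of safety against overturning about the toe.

K_a = tan²(45° − 33.5°/2) = 0.2887.
P_a = ½K_aγH² = 0.5×0.2887×20.4×4.3² = 54.45 kN/m, acting at H/3 = 1.433 m above the base.
Overturning moment M_o = P_a × H/3 = 54.45 × 1.433 = 78.05.
Resisting moment M_r = W × 1.52 = 279.7 × 1.52 = 425.1.
FS_overturning = M_r/M_o = 425.1/78.05 = 5.447.

5.45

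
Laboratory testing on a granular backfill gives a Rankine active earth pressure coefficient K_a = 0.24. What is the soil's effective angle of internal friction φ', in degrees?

37.8°

K_a = tan²(45° − φ/2) ⇒ 45° − φ/2 = arctan(√0.24) = 26.10°.
φ = 2(45° − 26.10°) = 37.80°.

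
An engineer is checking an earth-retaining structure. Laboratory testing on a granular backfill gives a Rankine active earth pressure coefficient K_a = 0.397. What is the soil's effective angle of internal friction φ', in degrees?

25.6°

K_a = tan²(45° − φ/2) ⇒ 45° − φ/2 = arctan(√0.397) = 32.21°.
φ = 2(45° − 32.21°) = 25.57°.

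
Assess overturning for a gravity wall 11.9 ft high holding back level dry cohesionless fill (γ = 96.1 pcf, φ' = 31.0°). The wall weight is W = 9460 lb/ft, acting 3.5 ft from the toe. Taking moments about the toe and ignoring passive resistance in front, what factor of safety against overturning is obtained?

3.83

K_a = tan²(45° − 31.0°/2) = 0.3201.
P_a = ½K_aγH² = 0.5×0.3201×96.1×11.9² = 2178 lb/ft, acting at H/3 = 3.967 ft above the base.
Overturning moment M_o = P_a × H/3 = 2178 × 3.967 = 8640.
Resisting moment M_r = W × 3.5 = 9460 × 3.5 = 33110.
FS_overturning = M_r/M_o = 33110/8640 = 3.832.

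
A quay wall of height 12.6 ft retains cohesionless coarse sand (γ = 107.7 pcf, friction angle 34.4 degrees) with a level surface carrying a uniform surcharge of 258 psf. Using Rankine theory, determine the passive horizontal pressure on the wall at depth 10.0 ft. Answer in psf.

4800 psf

K_p = (1 + sin φ)/(1 − sin φ) = 3.597.
σ_v = γz + q = 107.7 × 10.0 + 258 = 1335 psf.
σ_h = K_p σ_v = 3.597 × 1335 = 4802 psf.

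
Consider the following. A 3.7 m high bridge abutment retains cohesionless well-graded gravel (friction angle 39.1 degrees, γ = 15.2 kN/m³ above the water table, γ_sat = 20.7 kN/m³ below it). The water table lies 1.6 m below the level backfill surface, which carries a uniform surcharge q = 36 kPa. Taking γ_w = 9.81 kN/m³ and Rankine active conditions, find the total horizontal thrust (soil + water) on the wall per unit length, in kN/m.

K_a = tan²(45° − φ/2) = 0.2265.
γ' = 20.7 − 9.81 = 10.89 kN/m³. h₂ = H − d_w = 2.1 m.
σ'_h: at surface K_a·q = 8.153; at WT K_a(q+γd_w) = 13.66; at base K_a(q+γd_w+γ'h₂) = 18.84 kPa.
P₁ = ½(8.153+13.66)×1.6 = 17.45; P₂ = ½(13.66+18.84)×2.1 = 34.13; P_w = ½γ_w h₂² = 21.63.
Total = 17.45+34.13+21.63 = 73.21 kN/m.

73.2 kN/m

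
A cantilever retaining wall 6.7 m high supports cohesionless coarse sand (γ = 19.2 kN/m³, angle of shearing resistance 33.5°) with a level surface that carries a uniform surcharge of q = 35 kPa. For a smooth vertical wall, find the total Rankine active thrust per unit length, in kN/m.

K_a = tan²(45° − φ/2) = 0.2887.
Soil triangle: ½ K_a γ H² = 0.5×0.2887×19.2×6.7² = 124.4 kN/m.
Surcharge rectangle: K_a q H = 0.2887×35×6.7 = 67.70 kN/m.
Total = 124.4 + 67.70 = 192.1 kN/m.

192 kN/m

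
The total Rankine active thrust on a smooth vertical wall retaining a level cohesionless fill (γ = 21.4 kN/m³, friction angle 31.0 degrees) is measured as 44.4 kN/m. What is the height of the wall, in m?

3.60 m

K_a = 0.3201. P_a = ½ K_a γ H² ⇒ H = √(2P_a/(K_a γ)).
H = √(2×44.4/(0.3201×21.4)) = 3.600 m.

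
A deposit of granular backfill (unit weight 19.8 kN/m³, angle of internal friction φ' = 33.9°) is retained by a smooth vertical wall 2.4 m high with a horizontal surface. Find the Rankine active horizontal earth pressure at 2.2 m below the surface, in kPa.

K_a = (1 − sin φ)/(1 + sin φ) = 0.2839.
σ_h = K_a γ z = 0.2839 × 19.8 × 2.2 = 12.37 kPa.

12.4 kPa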